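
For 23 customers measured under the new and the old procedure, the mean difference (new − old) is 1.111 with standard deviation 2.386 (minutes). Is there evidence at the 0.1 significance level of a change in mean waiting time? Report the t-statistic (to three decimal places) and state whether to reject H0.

H0: μ_d = 0; H1: μ_d ≠ 0 (paired t-test on the differences, two-sided).
t = d̄/(s_d/√n) = 1.111/(2.386/√23) = 2.233
df = n − 1 = 22
Two-sided p-value ≈ 0.036
Since p ≈ 0.036 < α = 0.1, reject H0; the evidence is statistically significant.

t = 2.233; reject H0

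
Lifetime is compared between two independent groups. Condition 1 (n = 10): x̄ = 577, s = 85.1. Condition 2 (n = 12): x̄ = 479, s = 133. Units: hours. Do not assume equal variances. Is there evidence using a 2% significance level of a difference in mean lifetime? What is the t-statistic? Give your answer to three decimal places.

Let group 1 = condition 1, group 2 = condition 2. H0: μ_1 = μ_2; H1: μ_1 ≠ μ_2 (Welch's two-sample t-test, two-sided).
t = (x̄_1 − x̄_2)/√(s_1²/n_1 + s_2²/n_2) = (577 − 479)/√(85.1²/10 + 133²/12) = 2.090
Welch–Satterthwaite df ≈ 18.89
Two-sided p-value ≈ 0.0504
Since p ≈ 0.0504 > α = 0.02, fail to reject H0; the data do not provide sufficient evidence against H0.

2.090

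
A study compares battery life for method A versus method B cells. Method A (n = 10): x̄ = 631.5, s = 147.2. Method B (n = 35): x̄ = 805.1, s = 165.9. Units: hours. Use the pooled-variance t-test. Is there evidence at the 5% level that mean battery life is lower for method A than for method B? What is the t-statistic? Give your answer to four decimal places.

-2.9855

Let group 1 = method A, group 2 = method B. H0: μ_1 = μ_2; H1: μ_1 < μ_2 (two-sample pooled-variance t-test, left-tailed).
s_p² = [(10−1)·147.2² + (35−1)·165.9²]/(10+35−2) = 26297.4
t = (631.5 − 805.1)/√[26297.4·(1/10 + 1/35)] = -2.9855
df = n₁ + n₂ − 2 = 43
p-value = P(T ≤ -2.9855) ≈ 0.002
Since p ≈ 0.002 < α = 0.05, reject H0; the data support H1.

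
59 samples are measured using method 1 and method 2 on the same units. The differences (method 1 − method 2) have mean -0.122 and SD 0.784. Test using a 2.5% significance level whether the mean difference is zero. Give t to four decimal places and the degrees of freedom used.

t = -1.1953, df = 58

H0: μ_d = 0; H1: μ_d ≠ 0 (paired t-test on the differences, two-sided).
t = d̄/(s_d/√n) = -0.122/(0.784/√59) = -1.1953
df = n − 1 = 58
Two-sided p-value ≈ 0.237
Since p ≈ 0.237 > α = 0.025, fail to reject H0; the evidence is not statistically significant.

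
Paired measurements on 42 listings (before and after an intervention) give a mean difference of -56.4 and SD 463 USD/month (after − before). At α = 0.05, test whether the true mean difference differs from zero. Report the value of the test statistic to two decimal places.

H0: μ_d = 0; H1: μ_d ≠ 0 (paired t-test on the differences, two-sided).
t = d̄/(s_d/√n) = -56.4/(463/√42) = -0.79
df = n − 1 = 41
Two-sided p-value ≈ 0.434
Since p ≈ 0.434 > α = 0.05, fail to reject H0; the evidence is not statistically significant.

-0.79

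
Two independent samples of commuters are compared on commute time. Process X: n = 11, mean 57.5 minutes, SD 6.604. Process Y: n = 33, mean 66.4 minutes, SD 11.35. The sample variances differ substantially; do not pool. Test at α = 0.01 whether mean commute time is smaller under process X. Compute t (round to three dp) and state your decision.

Let group 1 = process X, group 2 = process Y. H0: μ_1 = μ_2; H1: μ_1 < μ_2 (Welch's two-sample t-test, left-tailed).
t = (x̄_1 − x̄_2)/√(s_1²/n_1 + s_2²/n_2) = (57.5 − 66.4)/√(6.604²/11 + 11.35²/33) = -3.173
Welch–Satterthwaite df ≈ 30.23
p-value = P(T ≤ -3.173) ≈ 0.002
Since p ≈ 0.002 < α = 0.01, reject H0; the evidence is statistically significant.

t = -3.173; reject H0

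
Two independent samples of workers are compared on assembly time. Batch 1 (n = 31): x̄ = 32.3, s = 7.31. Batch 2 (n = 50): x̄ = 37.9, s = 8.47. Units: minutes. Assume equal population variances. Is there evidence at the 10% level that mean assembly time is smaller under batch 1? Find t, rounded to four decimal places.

-3.0434

Let group 1 = batch 1, group 2 = batch 2. H0: μ_1 = μ_2; H1: μ_1 < μ_2 (two-sample pooled-variance t-test, left-tailed).
s_p² = [(31−1)·7.31² + (50−1)·8.47²]/(31+50−2) = 64.7897
t = (32.3 − 37.9)/√[64.7897·(1/31 + 1/50)] = -3.0434
df = n₁ + n₂ − 2 = 79
p-value = P(T ≤ -3.0434) ≈ 0.002
Since p ≈ 0.002 < α = 0.1, reject H0; the data support H1.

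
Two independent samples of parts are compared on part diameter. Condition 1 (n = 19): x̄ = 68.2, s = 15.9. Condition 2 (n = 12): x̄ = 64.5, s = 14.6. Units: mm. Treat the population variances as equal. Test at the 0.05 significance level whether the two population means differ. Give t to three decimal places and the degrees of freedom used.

Let group 1 = condition 1, group 2 = condition 2. H0: μ_1 = μ_2; H1: μ_1 ≠ μ_2 (two-sample pooled-variance t-test, two-sided).
s_p² = [(19−1)·15.9² + (12−1)·14.6²]/(19+12−2) = 237.77
t = (68.2 − 64.5)/√[237.77·(1/19 + 1/12)] = 0.651
df = n₁ + n₂ − 2 = 29
Two-sided p-value ≈ 0.5203
Since p ≈ 0.5203 > α = 0.05, fail to reject H0; the evidence is not statistically significant.

t = 0.651, df = 29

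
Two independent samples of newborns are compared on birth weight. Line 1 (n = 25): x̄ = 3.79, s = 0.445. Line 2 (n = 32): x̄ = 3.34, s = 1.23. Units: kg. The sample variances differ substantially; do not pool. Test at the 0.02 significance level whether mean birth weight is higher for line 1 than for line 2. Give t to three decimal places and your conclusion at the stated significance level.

t = 1.915; fail to reject H0

Let group 1 = line 1, group 2 = line 2. H0: μ_1 = μ_2; H1: μ_1 > μ_2 (Welch's two-sample t-test, right-tailed).
t = (x̄_1 − x̄_2)/√(s_1²/n_1 + s_2²/n_2) = (3.79 − 3.34)/√(0.445²/25 + 1.23²/32) = 1.915
Welch–Satterthwaite df ≈ 40.78
p-value = P(T ≥ 1.915) ≈ 0.0312
Since p ≈ 0.0312 > α = 0.02, fail to reject H0; the evidence is not statistically significant.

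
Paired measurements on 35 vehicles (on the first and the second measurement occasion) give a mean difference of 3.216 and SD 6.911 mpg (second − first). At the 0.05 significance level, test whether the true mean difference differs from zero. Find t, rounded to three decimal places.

H0: μ_d = 0; H1: μ_d ≠ 0 (paired t-test on the differences, two-sided).
t = d̄/(s_d/√n) = 3.216/(6.911/√35) = 2.753
df = n − 1 = 34
Two-sided p-value ≈ 0.0094
Since p ≈ 0.0094 < α = 0.05, reject H0; the evidence is statistically significant.

2.753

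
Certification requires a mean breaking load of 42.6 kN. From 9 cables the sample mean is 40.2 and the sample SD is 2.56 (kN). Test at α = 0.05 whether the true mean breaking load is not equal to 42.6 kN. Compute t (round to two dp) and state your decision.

H0: μ = 42.6; H1: μ ≠ 42.6 (one-sample t-test, two-sided).
t = (x̄ − μ₀)/(s/√n) = (40.2 − 42.6)/(2.56/√9) = -2.81
df = n − 1 = 8
Two-sided p-value ≈ 0.023
Since p ≈ 0.023 < α = 0.05, reject H0; the evidence is statistically significant.

t = -2.81; reject H0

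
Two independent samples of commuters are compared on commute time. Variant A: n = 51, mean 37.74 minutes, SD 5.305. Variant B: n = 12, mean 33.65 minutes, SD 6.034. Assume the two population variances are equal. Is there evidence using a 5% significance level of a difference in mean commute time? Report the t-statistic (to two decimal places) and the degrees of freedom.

Let group 1 = variant A, group 2 = variant B. H0: μ_1 = μ_2; H1: μ_1 ≠ μ_2 (two-sample pooled-variance t-test, two-sided).
s_p² = [(51−1)·5.305² + (12−1)·6.034²]/(51+12−2) = 29.6336
t = (37.74 − 33.65)/√[29.6336·(1/51 + 1/12)] = 2.34
df = n₁ + n₂ − 2 = 61
Two-sided p-value ≈ 0.022
Since p ≈ 0.022 < α = 0.05, reject H0; the data support H1.

t = 2.34, df = 61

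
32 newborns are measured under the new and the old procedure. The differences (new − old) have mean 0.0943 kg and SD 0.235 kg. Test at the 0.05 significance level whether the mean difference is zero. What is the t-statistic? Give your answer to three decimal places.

H0: μ_d = 0; H1: μ_d ≠ 0 (paired t-test on the differences, two-sided).
t = d̄/(s_d/√n) = 0.0943/(0.235/√32) = 2.270
df = n − 1 = 31
Two-sided p-value ≈ 0.0303
Since p ≈ 0.0303 < α = 0.05, reject H0; the evidence is statistically significant.

2.270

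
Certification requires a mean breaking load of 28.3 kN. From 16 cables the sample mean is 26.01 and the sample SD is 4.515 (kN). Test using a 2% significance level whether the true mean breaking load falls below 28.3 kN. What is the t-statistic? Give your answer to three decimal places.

-2.029

H0: μ = 28.3; H1: μ < 28.3 (one-sample t-test, left-tailed).
t = (x̄ − μ₀)/(s/√n) = (26.01 − 28.3)/(4.515/√16) = -2.029
df = n − 1 = 15
p-value = P(T ≤ -2.029) ≈ 0.030
Since p ≈ 0.030 > α = 0.02, fail to reject H0; the evidence is not statistically significant.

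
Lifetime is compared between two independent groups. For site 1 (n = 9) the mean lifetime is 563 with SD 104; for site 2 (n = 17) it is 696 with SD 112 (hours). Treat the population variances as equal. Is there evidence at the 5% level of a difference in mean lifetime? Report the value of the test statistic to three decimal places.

Let group 1 = site 1, group 2 = site 2. H0: μ_1 = μ_2; H1: μ_1 ≠ μ_2 (two-sample pooled-variance t-test, two-sided).
s_p² = [(9−1)·104² + (17−1)·112²]/(9+17−2) = 11968
t = (563 − 696)/√[11968·(1/9 + 1/17)] = -2.949
df = n₁ + n₂ − 2 = 24
Two-sided p-value ≈ 0.007
Since p ≈ 0.007 < α = 0.05, reject H0; the data support H1.

-2.949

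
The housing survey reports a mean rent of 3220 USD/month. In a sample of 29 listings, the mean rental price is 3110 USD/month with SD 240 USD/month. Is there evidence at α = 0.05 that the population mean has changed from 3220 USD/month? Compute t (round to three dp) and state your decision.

H0: μ = 3220; H1: μ ≠ 3220 (one-sample t-test, two-sided).
t = (x̄ − μ₀)/(s/√n) = (3110 − 3220)/(240/√29) = -2.468
df = n − 1 = 28
Two-sided p-value ≈ 0.0200
Since p ≈ 0.0200 < α = 0.05, reject H0; the evidence is statistically significant.

t = -2.468; reject H0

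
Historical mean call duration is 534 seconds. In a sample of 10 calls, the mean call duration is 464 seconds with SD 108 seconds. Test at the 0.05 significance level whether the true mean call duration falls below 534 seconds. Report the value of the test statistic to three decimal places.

H0: μ = 534; H1: μ < 534 (one-sample t-test, left-tailed).
t = (x̄ − μ₀)/(s/√n) = (464 − 534)/(108/√10) = -2.050
df = n − 1 = 9
p-value = P(T ≤ -2.050) ≈ 0.0353
Since p ≈ 0.0353 < α = 0.05, reject H0; the data support H1.

-2.050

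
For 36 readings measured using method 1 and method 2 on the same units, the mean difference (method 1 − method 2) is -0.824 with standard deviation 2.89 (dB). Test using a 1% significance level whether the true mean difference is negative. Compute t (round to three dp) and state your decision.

t = -1.711; fail to reject H0

H0: μ_d = 0; H1: μ_d < 0 (paired t-test on the differences, left-tailed).
t = d̄/(s_d/√n) = -0.824/(2.89/√36) = -1.711
df = n − 1 = 35
p-value = P(T ≤ -1.711) ≈ 0.0480
Since p ≈ 0.0480 > α = 0.01, fail to reject H0; the evidence is not statistically significant.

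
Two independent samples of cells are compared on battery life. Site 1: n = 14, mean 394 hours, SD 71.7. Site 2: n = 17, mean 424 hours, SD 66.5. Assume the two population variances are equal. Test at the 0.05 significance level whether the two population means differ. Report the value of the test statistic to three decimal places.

Let group 1 = site 1, group 2 = site 2. H0: μ_1 = μ_2; H1: μ_1 ≠ μ_2 (two-sample pooled-variance t-test, two-sided).
s_p² = [(14−1)·71.7² + (17−1)·66.5²]/(14+17−2) = 4744.4
t = (394 − 424)/√[4744.4·(1/14 + 1/17)] = -1.207
df = n₁ + n₂ − 2 = 29
Two-sided p-value ≈ 0.2373
Since p ≈ 0.2373 > α = 0.05, fail to reject H0; the data do not provide sufficient evidence against H0.

-1.207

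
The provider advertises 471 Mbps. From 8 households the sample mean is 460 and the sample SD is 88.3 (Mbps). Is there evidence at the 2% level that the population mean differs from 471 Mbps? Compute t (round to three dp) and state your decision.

H0: μ = 471; H1: μ ≠ 471 (one-sample t-test, two-sided).
t = (x̄ − μ₀)/(s/√n) = (460 − 471)/(88.3/√8) = -0.352
df = n − 1 = 7
Two-sided p-value ≈ 0.7349
Since p ≈ 0.7349 > α = 0.02, fail to reject H0; the data do not provide sufficient evidence against H0.

t = -0.352; fail to reject H0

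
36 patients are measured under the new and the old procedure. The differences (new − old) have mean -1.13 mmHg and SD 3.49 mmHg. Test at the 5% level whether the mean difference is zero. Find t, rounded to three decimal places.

H0: μ_d = 0; H1: μ_d ≠ 0 (paired t-test on the differences, two-sided).
t = d̄/(s_d/√n) = -1.13/(3.49/√36) = -1.943
df = n − 1 = 35
Two-sided p-value ≈ 0.0601
Since p ≈ 0.0601 > α = 0.05, fail to reject H0; the evidence is not statistically significant.

-1.943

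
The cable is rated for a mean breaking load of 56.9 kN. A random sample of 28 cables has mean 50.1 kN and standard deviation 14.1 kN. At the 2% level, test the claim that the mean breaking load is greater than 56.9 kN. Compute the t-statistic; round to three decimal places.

H0: μ = 56.9; H1: μ > 56.9 (one-sample t-test, right-tailed).
t = (x̄ − μ₀)/(s/√n) = (50.1 − 56.9)/(14.1/√28) = -2.552
df = n − 1 = 27
p-value = P(T ≥ -2.552) ≈ 0.992
Since p ≈ 0.992 > α = 0.02, fail to reject H0; the data do not provide sufficient evidence against H0.

-2.552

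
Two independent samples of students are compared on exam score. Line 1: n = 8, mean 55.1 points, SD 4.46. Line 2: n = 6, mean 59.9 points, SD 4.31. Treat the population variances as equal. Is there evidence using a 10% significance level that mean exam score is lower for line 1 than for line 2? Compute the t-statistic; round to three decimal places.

Let group 1 = line 1, group 2 = line 2. H0: μ_1 = μ_2; H1: μ_1 < μ_2 (two-sample pooled-variance t-test, left-tailed).
s_p² = [(8−1)·4.46² + (6−1)·4.31²]/(8+6−2) = 19.3435
t = (55.1 − 59.9)/√[19.3435·(1/8 + 1/6)] = -2.021
df = n₁ + n₂ − 2 = 12
p-value = P(T ≤ -2.021) ≈ 0.033
Since p ≈ 0.033 < α = 0.1, reject H0; the data support H1.

-2.021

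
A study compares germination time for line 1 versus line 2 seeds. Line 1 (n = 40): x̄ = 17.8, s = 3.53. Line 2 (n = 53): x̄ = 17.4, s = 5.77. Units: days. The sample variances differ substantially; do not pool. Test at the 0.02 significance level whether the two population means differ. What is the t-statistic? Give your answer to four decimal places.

Let group 1 = line 1, group 2 = line 2. H0: μ_1 = μ_2; H1: μ_1 ≠ μ_2 (Welch's two-sample t-test, two-sided).
t = (x̄_1 − x̄_2)/√(s_1²/n_1 + s_2²/n_2) = (17.8 − 17.4)/√(3.53²/40 + 5.77²/53) = 0.4126
Welch–Satterthwaite df ≈ 87.63
Two-sided p-value ≈ 0.681
Since p ≈ 0.681 > α = 0.02, fail to reject H0; the evidence is not statistically significant.

0.4126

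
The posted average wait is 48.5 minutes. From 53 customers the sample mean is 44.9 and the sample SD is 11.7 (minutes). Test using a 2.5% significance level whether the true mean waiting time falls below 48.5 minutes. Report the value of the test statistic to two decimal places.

-2.24

H0: μ = 48.5; H1: μ < 48.5 (one-sample t-test, left-tailed).
t = (x̄ − μ₀)/(s/√n) = (44.9 − 48.5)/(11.7/√53) = -2.24
df = n − 1 = 52
p-value = P(T ≤ -2.24) ≈ 0.0147
Since p ≈ 0.0147 < α = 0.025, reject H0; the evidence is statistically significant.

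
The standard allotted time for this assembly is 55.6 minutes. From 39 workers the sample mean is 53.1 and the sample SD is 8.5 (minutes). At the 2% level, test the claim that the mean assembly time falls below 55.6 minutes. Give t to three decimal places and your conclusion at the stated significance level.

t = -1.837; fail to reject H0

H0: μ = 55.6; H1: μ < 55.6 (one-sample t-test, left-tailed).
t = (x̄ − μ₀)/(s/√n) = (53.1 − 55.6)/(8.5/√39) = -1.837
df = n − 1 = 38
p-value = P(T ≤ -1.837) ≈ 0.0370
Since p ≈ 0.0370 > α = 0.02, fail to reject H0; the data do not provide sufficient evidence against H0.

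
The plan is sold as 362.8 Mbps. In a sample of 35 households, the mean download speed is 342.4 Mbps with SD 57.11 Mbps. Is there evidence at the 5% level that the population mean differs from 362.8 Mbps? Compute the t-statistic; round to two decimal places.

-2.11

H0: μ = 362.8; H1: μ ≠ 362.8 (one-sample t-test, two-sided).
t = (x̄ − μ₀)/(s/√n) = (342.4 − 362.8)/(57.11/√35) = -2.11
df = n − 1 = 34
Two-sided p-value ≈ 0.042
Since p ≈ 0.042 < α = 0.05, reject H0; the data support H1.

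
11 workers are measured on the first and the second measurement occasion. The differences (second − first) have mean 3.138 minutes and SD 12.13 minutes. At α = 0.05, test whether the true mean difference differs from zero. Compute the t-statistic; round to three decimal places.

0.858

H0: μ_d = 0; H1: μ_d ≠ 0 (paired t-test on the differences, two-sided).
t = d̄/(s_d/√n) = 3.138/(12.13/√11) = 0.858
df = n − 1 = 10
Two-sided p-value ≈ 0.411
Since p ≈ 0.411 > α = 0.05, fail to reject H0; the evidence is not statistically significant.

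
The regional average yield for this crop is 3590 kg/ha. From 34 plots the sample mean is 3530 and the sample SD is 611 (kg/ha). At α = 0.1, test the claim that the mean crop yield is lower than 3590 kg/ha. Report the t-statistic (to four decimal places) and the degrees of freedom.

H0: μ = 3590; H1: μ < 3590 (one-sample t-test, left-tailed).
t = (x̄ − μ₀)/(s/√n) = (3530 − 3590)/(611/√34) = -0.5726
df = n − 1 = 33
p-value = P(T ≤ -0.5726) ≈ 0.285
Since p ≈ 0.285 > α = 0.1, fail to reject H0; the evidence is not statistically significant.

t = -0.5726, df = 33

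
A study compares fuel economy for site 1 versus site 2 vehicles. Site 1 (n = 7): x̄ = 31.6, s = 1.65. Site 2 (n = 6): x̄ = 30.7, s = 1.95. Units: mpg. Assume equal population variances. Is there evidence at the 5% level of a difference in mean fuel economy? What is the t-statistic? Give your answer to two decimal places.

0.90

Let group 1 = site 1, group 2 = site 2. H0: μ_1 = μ_2; H1: μ_1 ≠ μ_2 (two-sample pooled-variance t-test, two-sided).
s_p² = [(7−1)·1.65² + (6−1)·1.95²]/(7+6−2) = 3.21341
t = (31.6 − 30.7)/√[3.21341·(1/7 + 1/6)] = 0.90
df = n₁ + n₂ − 2 = 11
Two-sided p-value ≈ 0.386
Since p ≈ 0.386 > α = 0.05, fail to reject H0; the evidence is not statistically significant.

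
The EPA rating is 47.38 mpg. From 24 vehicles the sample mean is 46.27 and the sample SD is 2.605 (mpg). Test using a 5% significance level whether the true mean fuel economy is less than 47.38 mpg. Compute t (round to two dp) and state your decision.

t = -2.09; reject H0

H0: μ = 47.38; H1: μ < 47.38 (one-sample t-test, left-tailed).
t = (x̄ − μ₀)/(s/√n) = (46.27 − 47.38)/(2.605/√24) = -2.09
df = n − 1 = 23
p-value = P(T ≤ -2.09) ≈ 0.0241
Since p ≈ 0.0241 < α = 0.05, reject H0; the evidence is statistically significant.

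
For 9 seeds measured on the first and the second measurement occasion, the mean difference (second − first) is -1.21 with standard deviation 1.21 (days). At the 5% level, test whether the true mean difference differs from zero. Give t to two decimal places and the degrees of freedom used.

H0: μ_d = 0; H1: μ_d ≠ 0 (paired t-test on the differences, two-sided).
t = d̄/(s_d/√n) = -1.21/(1.21/√9) = -3.00
df = n − 1 = 8
Two-sided p-value ≈ 0.017
Since p ≈ 0.017 < α = 0.05, reject H0; the data support H1.

t = -3.00, df = 8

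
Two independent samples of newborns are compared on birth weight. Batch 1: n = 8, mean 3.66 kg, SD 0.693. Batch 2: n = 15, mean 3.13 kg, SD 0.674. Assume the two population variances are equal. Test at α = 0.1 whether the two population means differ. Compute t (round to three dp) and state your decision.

t = 1.779; reject H0

Let group 1 = batch 1, group 2 = batch 2. H0: μ_1 = μ_2; H1: μ_1 ≠ μ_2 (two-sample pooled-variance t-test, two-sided).
s_p² = [(8−1)·0.693² + (15−1)·0.674²]/(8+15−2) = 0.462934
t = (3.66 − 3.13)/√[0.462934·(1/8 + 1/15)] = 1.779
df = n₁ + n₂ − 2 = 21
Two-sided p-value ≈ 0.0897
Since p ≈ 0.0897 < α = 0.1, reject H0; the evidence is statistically significant.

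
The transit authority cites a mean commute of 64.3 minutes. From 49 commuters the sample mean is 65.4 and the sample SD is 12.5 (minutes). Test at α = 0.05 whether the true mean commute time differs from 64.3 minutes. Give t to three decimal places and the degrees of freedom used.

t = 0.616, df = 48

H0: μ = 64.3; H1: μ ≠ 64.3 (one-sample t-test, two-sided).
t = (x̄ − μ₀)/(s/√n) = (65.4 − 64.3)/(12.5/√49) = 0.616
df = n − 1 = 48
Two-sided p-value ≈ 0.541
Since p ≈ 0.541 > α = 0.05, fail to reject H0; the evidence is not statistically significant.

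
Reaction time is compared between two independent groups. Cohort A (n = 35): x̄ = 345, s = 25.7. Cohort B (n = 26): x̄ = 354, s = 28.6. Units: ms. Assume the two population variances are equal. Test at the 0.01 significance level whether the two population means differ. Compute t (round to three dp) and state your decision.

Let group 1 = cohort A, group 2 = cohort B. H0: μ_1 = μ_2; H1: μ_1 ≠ μ_2 (two-sample pooled-variance t-test, two-sided).
s_p² = [(35−1)·25.7² + (26−1)·28.6²]/(35+26−2) = 727.215
t = (345 − 354)/√[727.215·(1/35 + 1/26)] = -1.289
df = n₁ + n₂ − 2 = 59
Two-sided p-value ≈ 0.2024
Since p ≈ 0.2024 > α = 0.01, fail to reject H0; the evidence is not statistically significant.

t = -1.289; fail to reject H0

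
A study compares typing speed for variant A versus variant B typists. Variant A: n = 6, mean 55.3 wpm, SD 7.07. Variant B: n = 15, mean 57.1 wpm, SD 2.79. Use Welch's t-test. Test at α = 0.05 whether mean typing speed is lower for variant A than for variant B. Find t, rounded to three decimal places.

-0.605

Let group 1 = variant A, group 2 = variant B. H0: μ_1 = μ_2; H1: μ_1 < μ_2 (Welch's two-sample t-test, left-tailed).
t = (x̄_1 − x̄_2)/√(s_1²/n_1 + s_2²/n_2) = (55.3 − 57.1)/√(7.07²/6 + 2.79²/15) = -0.605
Welch–Satterthwaite df ≈ 5.63
p-value = P(T ≤ -0.605) ≈ 0.284
Since p ≈ 0.284 > α = 0.05, fail to reject H0; the evidence is not statistically significant.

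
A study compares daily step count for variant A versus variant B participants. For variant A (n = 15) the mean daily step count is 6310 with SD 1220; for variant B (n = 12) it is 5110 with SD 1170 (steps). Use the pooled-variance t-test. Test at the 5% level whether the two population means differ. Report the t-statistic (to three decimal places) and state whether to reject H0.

t = 2.586; reject H0

Let group 1 = variant A, group 2 = variant B. H0: μ_1 = μ_2; H1: μ_1 ≠ μ_2 (two-sample pooled-variance t-test, two-sided).
s_p² = [(15−1)·1220² + (12−1)·1170²]/(15+12−2) = 1435820
t = (6310 − 5110)/√[1435820·(1/15 + 1/12)] = 2.586
df = n₁ + n₂ − 2 = 25
Two-sided p-value ≈ 0.016
Since p ≈ 0.016 < α = 0.05, reject H0; the data support H1.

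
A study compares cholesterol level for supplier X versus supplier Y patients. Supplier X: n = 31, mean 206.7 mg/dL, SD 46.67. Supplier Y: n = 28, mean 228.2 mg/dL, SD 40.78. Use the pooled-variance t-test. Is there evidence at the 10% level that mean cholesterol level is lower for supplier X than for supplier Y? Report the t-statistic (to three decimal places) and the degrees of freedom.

t = -1.875, df = 57

Let group 1 = supplier X, group 2 = supplier Y. H0: μ_1 = μ_2; H1: μ_1 < μ_2 (two-sample pooled-variance t-test, left-tailed).
s_p² = [(31−1)·46.67² + (28−1)·40.78²]/(31+28−2) = 1934.1
t = (206.7 − 228.2)/√[1934.1·(1/31 + 1/28)] = -1.875
df = n₁ + n₂ − 2 = 57
p-value = P(T ≤ -1.875) ≈ 0.0330
Since p ≈ 0.0330 < α = 0.1, reject H0; the evidence is statistically significant.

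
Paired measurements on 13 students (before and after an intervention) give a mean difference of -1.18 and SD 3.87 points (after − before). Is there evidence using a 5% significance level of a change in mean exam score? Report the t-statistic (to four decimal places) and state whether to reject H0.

t = -1.0994; fail to reject H0

H0: μ_d = 0; H1: μ_d ≠ 0 (paired t-test on the differences, two-sided).
t = d̄/(s_d/√n) = -1.18/(3.87/√13) = -1.0994
df = n − 1 = 12
Two-sided p-value ≈ 0.293
Since p ≈ 0.293 > α = 0.05, fail to reject H0; the data do not provide sufficient evidence against H0.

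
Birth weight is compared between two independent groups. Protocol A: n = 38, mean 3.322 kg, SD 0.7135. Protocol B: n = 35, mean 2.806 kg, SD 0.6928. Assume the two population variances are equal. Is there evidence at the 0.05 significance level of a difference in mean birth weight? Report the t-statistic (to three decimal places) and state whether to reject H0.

t = 3.130; reject H0

Let group 1 = protocol A, group 2 = protocol B. H0: μ_1 = μ_2; H1: μ_1 ≠ μ_2 (two-sample pooled-variance t-test, two-sided).
s_p² = [(38−1)·0.7135² + (35−1)·0.6928²]/(38+35−2) = 0.495142
t = (3.322 − 2.806)/√[0.495142·(1/38 + 1/35)] = 3.130
df = n₁ + n₂ − 2 = 71
Two-sided p-value ≈ 0.0025
Since p ≈ 0.0025 < α = 0.05, reject H0; the evidence is statistically significant.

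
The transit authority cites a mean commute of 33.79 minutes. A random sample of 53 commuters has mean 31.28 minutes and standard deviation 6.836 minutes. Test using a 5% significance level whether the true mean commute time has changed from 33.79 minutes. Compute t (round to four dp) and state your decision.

H0: μ = 33.79; H1: μ ≠ 33.79 (one-sample t-test, two-sided).
t = (x̄ − μ₀)/(s/√n) = (31.28 − 33.79)/(6.836/√53) = -2.6731
df = n − 1 = 52
Two-sided p-value ≈ 0.0100
Since p ≈ 0.0100 < α = 0.05, reject H0; the evidence is statistically significant.

t = -2.6731; reject H0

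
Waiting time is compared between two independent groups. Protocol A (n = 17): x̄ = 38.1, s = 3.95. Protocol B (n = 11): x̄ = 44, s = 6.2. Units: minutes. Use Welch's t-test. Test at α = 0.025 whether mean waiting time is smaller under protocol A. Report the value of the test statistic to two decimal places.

-2.81

Let group 1 = protocol A, group 2 = protocol B. H0: μ_1 = μ_2; H1: μ_1 < μ_2 (Welch's two-sample t-test, left-tailed).
t = (x̄_1 − x̄_2)/√(s_1²/n_1 + s_2²/n_2) = (38.1 − 44)/√(3.95²/17 + 6.2²/11) = -2.81
Welch–Satterthwaite df ≈ 15.28
p-value = P(T ≤ -2.81) ≈ 0.007
Since p ≈ 0.007 < α = 0.025, reject H0; the evidence is statistically significant.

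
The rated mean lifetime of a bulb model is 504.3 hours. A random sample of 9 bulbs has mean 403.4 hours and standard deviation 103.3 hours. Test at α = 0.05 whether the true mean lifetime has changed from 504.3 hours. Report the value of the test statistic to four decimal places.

H0: μ = 504.3; H1: μ ≠ 504.3 (one-sample t-test, two-sided).
t = (x̄ − μ₀)/(s/√n) = (403.4 − 504.3)/(103.3/√9) = -2.9303
df = n − 1 = 8
Two-sided p-value ≈ 0.019
Since p ≈ 0.019 < α = 0.05, reject H0; the evidence is statistically significant.

-2.9303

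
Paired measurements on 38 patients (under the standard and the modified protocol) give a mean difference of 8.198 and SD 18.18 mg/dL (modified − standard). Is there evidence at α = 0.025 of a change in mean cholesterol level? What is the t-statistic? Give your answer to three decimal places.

H0: μ_d = 0; H1: μ_d ≠ 0 (paired t-test on the differences, two-sided).
t = d̄/(s_d/√n) = 8.198/(18.18/√38) = 2.780
df = n − 1 = 37
Two-sided p-value ≈ 0.0085
Since p ≈ 0.0085 < α = 0.025, reject H0; the evidence is statistically significant.

2.780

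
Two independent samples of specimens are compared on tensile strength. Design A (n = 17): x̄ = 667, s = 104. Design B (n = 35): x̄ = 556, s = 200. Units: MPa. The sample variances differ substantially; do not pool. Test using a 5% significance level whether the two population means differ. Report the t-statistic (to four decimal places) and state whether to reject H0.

t = 2.6316; reject H0

Let group 1 = design A, group 2 = design B. H0: μ_1 = μ_2; H1: μ_1 ≠ μ_2 (Welch's two-sample t-test, two-sided).
t = (x̄_1 − x̄_2)/√(s_1²/n_1 + s_2²/n_2) = (667 − 556)/√(104²/17 + 200²/35) = 2.6316
Welch–Satterthwaite df ≈ 49.68
Two-sided p-value ≈ 0.011
Since p ≈ 0.011 < α = 0.05, reject H0; the evidence is statistically significant.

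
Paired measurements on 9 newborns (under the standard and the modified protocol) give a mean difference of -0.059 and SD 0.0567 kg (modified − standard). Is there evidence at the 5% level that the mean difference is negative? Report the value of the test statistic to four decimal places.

-3.1217

H0: μ_d = 0; H1: μ_d < 0 (paired t-test on the differences, left-tailed).
t = d̄/(s_d/√n) = -0.059/(0.0567/√9) = -3.1217
df = n − 1 = 8
p-value = P(T ≤ -3.1217) ≈ 0.0071
Since p ≈ 0.0071 < α = 0.05, reject H0; the data support H1.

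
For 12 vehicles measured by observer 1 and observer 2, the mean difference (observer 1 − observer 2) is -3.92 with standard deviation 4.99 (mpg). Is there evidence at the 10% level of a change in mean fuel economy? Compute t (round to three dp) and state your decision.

H0: μ_d = 0; H1: μ_d ≠ 0 (paired t-test on the differences, two-sided).
t = d̄/(s_d/√n) = -3.92/(4.99/√12) = -2.721
df = n − 1 = 11
Two-sided p-value ≈ 0.0199
Since p ≈ 0.0199 < α = 0.1, reject H0; the evidence is statistically significant.

t = -2.721; reject H0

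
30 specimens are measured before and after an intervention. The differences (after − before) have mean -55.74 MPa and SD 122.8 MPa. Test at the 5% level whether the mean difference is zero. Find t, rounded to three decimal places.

H0: μ_d = 0; H1: μ_d ≠ 0 (paired t-test on the differences, two-sided).
t = d̄/(s_d/√n) = -55.74/(122.8/√30) = -2.486
df = n − 1 = 29
Two-sided p-value ≈ 0.0189
Since p ≈ 0.0189 < α = 0.05, reject H0; the evidence is statistically significant.

-2.486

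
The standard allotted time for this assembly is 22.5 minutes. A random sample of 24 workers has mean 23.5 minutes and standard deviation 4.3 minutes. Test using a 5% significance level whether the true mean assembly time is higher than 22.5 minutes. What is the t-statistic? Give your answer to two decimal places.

H0: μ = 22.5; H1: μ > 22.5 (one-sample t-test, right-tailed).
t = (x̄ − μ₀)/(s/√n) = (23.5 − 22.5)/(4.3/√24) = 1.14
df = n − 1 = 23
p-value = P(T ≥ 1.14) ≈ 0.133
Since p ≈ 0.133 > α = 0.05, fail to reject H0; the evidence is not statistically significant.

1.14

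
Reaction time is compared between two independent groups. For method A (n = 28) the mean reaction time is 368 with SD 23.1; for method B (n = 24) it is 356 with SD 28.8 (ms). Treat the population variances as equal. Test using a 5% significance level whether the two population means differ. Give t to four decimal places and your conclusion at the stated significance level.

t = 1.6670; fail to reject H0

Let group 1 = method A, group 2 = method B. H0: μ_1 = μ_2; H1: μ_1 ≠ μ_2 (two-sample pooled-variance t-test, two-sided).
s_p² = [(28−1)·23.1² + (24−1)·28.8²]/(28+24−2) = 669.692
t = (368 − 356)/√[669.692·(1/28 + 1/24)] = 1.6670
df = n₁ + n₂ − 2 = 50
Two-sided p-value ≈ 0.102
Since p ≈ 0.102 > α = 0.05, fail to reject H0; the data do not provide sufficient evidence against H0.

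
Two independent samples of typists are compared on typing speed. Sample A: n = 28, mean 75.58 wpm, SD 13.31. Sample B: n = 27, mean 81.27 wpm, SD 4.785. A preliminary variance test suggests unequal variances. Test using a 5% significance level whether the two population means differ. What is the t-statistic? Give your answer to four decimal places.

Let group 1 = sample A, group 2 = sample B. H0: μ_1 = μ_2; H1: μ_1 ≠ μ_2 (Welch's two-sample t-test, two-sided).
t = (x̄_1 − x̄_2)/√(s_1²/n_1 + s_2²/n_2) = (75.58 − 81.27)/√(13.31²/28 + 4.785²/27) = -2.1242
Welch–Satterthwaite df ≈ 34.09
Two-sided p-value ≈ 0.041
Since p ≈ 0.041 < α = 0.05, reject H0; the evidence is statistically significant.

-2.1242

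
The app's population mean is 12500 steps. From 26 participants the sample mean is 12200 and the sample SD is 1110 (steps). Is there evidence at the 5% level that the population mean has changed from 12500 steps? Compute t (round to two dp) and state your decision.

H0: μ = 12500; H1: μ ≠ 12500 (one-sample t-test, two-sided).
t = (x̄ − μ₀)/(s/√n) = (12200 − 12500)/(1110/√26) = -1.38
df = n − 1 = 25
Two-sided p-value ≈ 0.180
Since p ≈ 0.180 > α = 0.05, fail to reject H0; the data do not provide sufficient evidence against H0.

t = -1.38; fail to reject H0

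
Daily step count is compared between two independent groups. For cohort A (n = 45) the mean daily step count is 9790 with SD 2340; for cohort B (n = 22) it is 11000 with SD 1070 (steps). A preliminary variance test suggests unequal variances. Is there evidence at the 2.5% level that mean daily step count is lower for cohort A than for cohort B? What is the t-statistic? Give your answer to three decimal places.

Let group 1 = cohort A, group 2 = cohort B. H0: μ_1 = μ_2; H1: μ_1 < μ_2 (Welch's two-sample t-test, left-tailed).
t = (x̄_1 − x̄_2)/√(s_1²/n_1 + s_2²/n_2) = (9790 − 11000)/√(2340²/45 + 1070²/22) = -2.903
Welch–Satterthwaite df ≈ 64.84
p-value = P(T ≤ -2.903) ≈ 0.0025
Since p ≈ 0.0025 < α = 0.025, reject H0; the evidence is statistically significant.

-2.903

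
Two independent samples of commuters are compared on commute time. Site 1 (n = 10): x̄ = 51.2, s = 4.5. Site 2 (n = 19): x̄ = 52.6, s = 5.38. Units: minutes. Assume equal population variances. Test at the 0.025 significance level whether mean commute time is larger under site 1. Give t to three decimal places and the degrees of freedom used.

t = -0.702, df = 27

Let group 1 = site 1, group 2 = site 2. H0: μ_1 = μ_2; H1: μ_1 > μ_2 (two-sample pooled-variance t-test, right-tailed).
s_p² = [(10−1)·4.5² + (19−1)·5.38²]/(10+19−2) = 26.0463
t = (51.2 − 52.6)/√[26.0463·(1/10 + 1/19)] = -0.702
df = n₁ + n₂ − 2 = 27
p-value = P(T ≥ -0.702) ≈ 0.7557
Since p ≈ 0.7557 > α = 0.025, fail to reject H0; the evidence is not statistically significant.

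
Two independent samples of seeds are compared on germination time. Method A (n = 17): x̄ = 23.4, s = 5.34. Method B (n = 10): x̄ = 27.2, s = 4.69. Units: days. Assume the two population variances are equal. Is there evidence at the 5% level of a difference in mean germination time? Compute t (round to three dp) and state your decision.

t = -1.864; fail to reject H0

Let group 1 = method A, group 2 = method B. H0: μ_1 = μ_2; H1: μ_1 ≠ μ_2 (two-sample pooled-variance t-test, two-sided).
s_p² = [(17−1)·5.34² + (10−1)·4.69²]/(17+10−2) = 26.1686
t = (23.4 − 27.2)/√[26.1686·(1/17 + 1/10)] = -1.864
df = n₁ + n₂ − 2 = 25
Two-sided p-value ≈ 0.074
Since p ≈ 0.074 > α = 0.05, fail to reject H0; the data do not provide sufficient evidence against H0.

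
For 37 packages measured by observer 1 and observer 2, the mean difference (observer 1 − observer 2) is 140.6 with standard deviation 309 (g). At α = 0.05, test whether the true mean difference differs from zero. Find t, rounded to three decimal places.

H0: μ_d = 0; H1: μ_d ≠ 0 (paired t-test on the differences, two-sided).
t = d̄/(s_d/√n) = 140.6/(309/√37) = 2.768
df = n − 1 = 36
Two-sided p-value ≈ 0.009
Since p ≈ 0.009 < α = 0.05, reject H0; the data support H1.

2.768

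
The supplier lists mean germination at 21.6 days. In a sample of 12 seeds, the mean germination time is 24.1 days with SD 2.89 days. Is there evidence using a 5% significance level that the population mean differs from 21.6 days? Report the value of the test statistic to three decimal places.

2.997

H0: μ = 21.6; H1: μ ≠ 21.6 (one-sample t-test, two-sided).
t = (x̄ − μ₀)/(s/√n) = (24.1 − 21.6)/(2.89/√12) = 2.997
df = n − 1 = 11
Two-sided p-value ≈ 0.0122
Since p ≈ 0.0122 < α = 0.05, reject H0; the data support H1.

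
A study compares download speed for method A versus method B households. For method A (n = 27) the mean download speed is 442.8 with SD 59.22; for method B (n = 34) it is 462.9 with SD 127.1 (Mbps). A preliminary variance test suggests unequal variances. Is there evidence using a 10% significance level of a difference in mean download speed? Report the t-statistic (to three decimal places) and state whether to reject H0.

Let group 1 = method A, group 2 = method B. H0: μ_1 = μ_2; H1: μ_1 ≠ μ_2 (Welch's two-sample t-test, two-sided).
t = (x̄_1 − x̄_2)/√(s_1²/n_1 + s_2²/n_2) = (442.8 − 462.9)/√(59.22²/27 + 127.1²/34) = -0.817
Welch–Satterthwaite df ≈ 48.87
Two-sided p-value ≈ 0.4178
Since p ≈ 0.4178 > α = 0.1, fail to reject H0; the data do not provide sufficient evidence against H0.

t = -0.817; fail to reject H0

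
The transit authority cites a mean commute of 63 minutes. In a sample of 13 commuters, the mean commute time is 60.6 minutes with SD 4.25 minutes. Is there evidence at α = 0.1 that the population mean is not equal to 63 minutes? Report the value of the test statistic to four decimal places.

-2.0361

H0: μ = 63; H1: μ ≠ 63 (one-sample t-test, two-sided).
t = (x̄ − μ₀)/(s/√n) = (60.6 − 63)/(4.25/√13) = -2.0361
df = n − 1 = 12
Two-sided p-value ≈ 0.064
Since p ≈ 0.064 < α = 0.1, reject H0; the data support H1.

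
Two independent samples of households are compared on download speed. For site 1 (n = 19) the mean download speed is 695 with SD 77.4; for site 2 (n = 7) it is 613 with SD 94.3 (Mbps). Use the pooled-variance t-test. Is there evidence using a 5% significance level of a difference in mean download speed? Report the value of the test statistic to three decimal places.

Let group 1 = site 1, group 2 = site 2. H0: μ_1 = μ_2; H1: μ_1 ≠ μ_2 (two-sample pooled-variance t-test, two-sided).
s_p² = [(19−1)·77.4² + (7−1)·94.3²]/(19+7−2) = 6716.19
t = (695 − 613)/√[6716.19·(1/19 + 1/7)] = 2.263
df = n₁ + n₂ − 2 = 24
Two-sided p-value ≈ 0.033
Since p ≈ 0.033 < α = 0.05, reject H0; the evidence is statistically significant.

2.263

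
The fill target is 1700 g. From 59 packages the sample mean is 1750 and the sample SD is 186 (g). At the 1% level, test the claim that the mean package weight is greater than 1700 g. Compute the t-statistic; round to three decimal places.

H0: μ = 1700; H1: μ > 1700 (one-sample t-test, right-tailed).
t = (x̄ − μ₀)/(s/√n) = (1750 − 1700)/(186/√59) = 2.065
df = n − 1 = 58
p-value = P(T ≥ 2.065) ≈ 0.022
Since p ≈ 0.022 > α = 0.01, fail to reject H0; the data do not provide sufficient evidence against H0.

2.065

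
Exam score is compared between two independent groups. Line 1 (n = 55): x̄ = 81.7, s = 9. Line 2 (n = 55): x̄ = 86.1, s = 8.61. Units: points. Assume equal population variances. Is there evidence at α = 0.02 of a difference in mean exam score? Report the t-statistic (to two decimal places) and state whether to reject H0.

t = -2.62; reject H0

Let group 1 = line 1, group 2 = line 2. H0: μ_1 = μ_2; H1: μ_1 ≠ μ_2 (two-sample pooled-variance t-test, two-sided).
s_p² = [(55−1)·9² + (55−1)·8.61²]/(55+55−2) = 77.566
t = (81.7 − 86.1)/√[77.566·(1/55 + 1/55)] = -2.62
df = n₁ + n₂ − 2 = 108
Two-sided p-value ≈ 0.010
Since p ≈ 0.010 < α = 0.02, reject H0; the evidence is statistically significant.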